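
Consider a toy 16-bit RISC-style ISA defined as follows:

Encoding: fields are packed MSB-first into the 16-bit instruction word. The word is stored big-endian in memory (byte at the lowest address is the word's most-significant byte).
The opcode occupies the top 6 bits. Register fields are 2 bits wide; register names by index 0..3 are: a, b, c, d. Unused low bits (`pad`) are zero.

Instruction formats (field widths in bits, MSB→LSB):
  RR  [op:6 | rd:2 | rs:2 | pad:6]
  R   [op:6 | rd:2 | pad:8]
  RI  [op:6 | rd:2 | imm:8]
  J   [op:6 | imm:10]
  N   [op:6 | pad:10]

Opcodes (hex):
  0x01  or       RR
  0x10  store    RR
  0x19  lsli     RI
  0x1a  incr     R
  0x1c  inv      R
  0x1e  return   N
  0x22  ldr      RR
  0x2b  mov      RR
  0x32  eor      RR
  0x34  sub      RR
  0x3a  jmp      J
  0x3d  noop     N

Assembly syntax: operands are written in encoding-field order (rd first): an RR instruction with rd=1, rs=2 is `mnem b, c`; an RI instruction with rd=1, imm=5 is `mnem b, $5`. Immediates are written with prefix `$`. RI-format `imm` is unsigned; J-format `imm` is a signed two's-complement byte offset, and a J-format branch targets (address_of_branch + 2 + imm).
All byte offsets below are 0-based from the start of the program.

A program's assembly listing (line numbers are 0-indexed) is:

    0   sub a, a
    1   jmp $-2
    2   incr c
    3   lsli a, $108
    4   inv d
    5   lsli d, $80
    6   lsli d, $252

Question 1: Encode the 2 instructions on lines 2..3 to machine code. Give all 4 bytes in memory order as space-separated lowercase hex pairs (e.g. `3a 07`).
L2: incr op=0x1a:6|rd=2:2|pad=0:8 ⇒ 0x6a00 ⇒ big 6a 00
L3: lsli op=0x19:6|rd=0:2|imm=108:8 ⇒ 0x646c ⇒ big 64 6c

6a 00 64 6c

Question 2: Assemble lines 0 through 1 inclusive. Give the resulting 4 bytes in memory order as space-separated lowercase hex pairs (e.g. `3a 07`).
d0 00 eb fe

0. sub fields op=0x34:6|rd=0:2|rs=0:2|pad=0:6 → word d000h → d0 00
1. jmp fields op=0x3a:6|imm=-2:10 → word ebfeh → eb fe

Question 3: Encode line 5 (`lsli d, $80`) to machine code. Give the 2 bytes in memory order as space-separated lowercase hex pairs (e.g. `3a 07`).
line 5 (lsli): pack op=0x19:6|rd=3:2|imm=80:8 = 0x6750; big→ 67 50

67 50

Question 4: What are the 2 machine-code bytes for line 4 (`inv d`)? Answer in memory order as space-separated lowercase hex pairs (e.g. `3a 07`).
73 00

4. inv fields op=0x1c:6|rd=3:2|pad=0:8 → word 7300h → 73 00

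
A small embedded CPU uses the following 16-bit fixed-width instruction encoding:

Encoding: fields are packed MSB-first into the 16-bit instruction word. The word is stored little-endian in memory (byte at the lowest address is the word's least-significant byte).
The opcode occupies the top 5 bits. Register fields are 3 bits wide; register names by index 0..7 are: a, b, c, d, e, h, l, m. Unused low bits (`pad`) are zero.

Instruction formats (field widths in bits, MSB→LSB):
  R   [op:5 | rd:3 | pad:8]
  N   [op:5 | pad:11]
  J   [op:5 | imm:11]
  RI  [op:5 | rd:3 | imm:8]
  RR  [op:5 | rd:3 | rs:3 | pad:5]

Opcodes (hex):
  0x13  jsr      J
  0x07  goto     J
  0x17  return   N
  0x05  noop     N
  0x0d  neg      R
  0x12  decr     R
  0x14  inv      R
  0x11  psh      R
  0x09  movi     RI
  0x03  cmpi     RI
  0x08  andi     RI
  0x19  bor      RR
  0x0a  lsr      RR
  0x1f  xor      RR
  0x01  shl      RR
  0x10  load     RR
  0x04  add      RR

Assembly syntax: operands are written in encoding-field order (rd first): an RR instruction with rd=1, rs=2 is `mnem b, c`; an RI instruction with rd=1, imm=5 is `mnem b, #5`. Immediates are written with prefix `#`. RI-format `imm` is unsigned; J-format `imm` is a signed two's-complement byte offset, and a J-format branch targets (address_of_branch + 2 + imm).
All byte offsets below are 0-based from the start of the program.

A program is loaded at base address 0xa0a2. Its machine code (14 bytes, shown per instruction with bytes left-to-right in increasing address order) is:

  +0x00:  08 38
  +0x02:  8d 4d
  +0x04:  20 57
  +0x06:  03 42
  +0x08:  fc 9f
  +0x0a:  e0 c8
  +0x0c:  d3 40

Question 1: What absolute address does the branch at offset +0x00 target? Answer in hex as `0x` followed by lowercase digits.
0xa0ac

[00] 08 38 → 0x3808
  top 5b → 0x7 → goto [J]
  imm@[10:0]=0x8 ⇒ #8
  target = base 0xa0a2 + off 0x00 + 2 + imm 8 = 0xa0ac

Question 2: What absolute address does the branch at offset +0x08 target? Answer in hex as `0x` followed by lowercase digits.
@+08  little-endian(fc 9f) = 0x9ffc
  top 5b → 0x13 → jsr [J]
  imm@[10:0]=0x7fc (s11→-4) ⇒ #-4
  target = base 0xa0a2 + off 0x08 + 2 + imm -4 = 0xa0a8

0xa0a8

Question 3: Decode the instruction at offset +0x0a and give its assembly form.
bor a, m

@+0a  little-endian(e0 c8) = 0xc8e0
  opcode bits[15:11]=0x19: bor/RR
  rd: (w>>8)&0x7=0x0 → a
  rs: (w>>5)&0x7=0x7 → m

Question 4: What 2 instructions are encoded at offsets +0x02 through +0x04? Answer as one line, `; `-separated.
movi h, #141; lsr m, b

+0x02: 8d 4d ⇒ word 0x4d8d (little)
  op=0x4d8d>>11=0x9 ⇒ movi (RI)
  [10:8] rd=5 = h
  [7:0] imm=141 = #141
+0x04: 20 57 ⇒ word 0x5720 (little)
  op=0x5720>>11=0xa ⇒ lsr (RR)
  [10:8] rd=7 = m
  [7:5] rs=1 = b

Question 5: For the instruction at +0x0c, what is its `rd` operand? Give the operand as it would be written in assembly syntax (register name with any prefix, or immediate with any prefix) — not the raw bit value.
a

[0c] d3 40 → 0x40d3
  op=0x40d3>>11=0x8 ⇒ andi (RI)
  rd: (w>>8)&0x7=0x0 → a
  imm: (w>>0)&0xff=0xd3 → #211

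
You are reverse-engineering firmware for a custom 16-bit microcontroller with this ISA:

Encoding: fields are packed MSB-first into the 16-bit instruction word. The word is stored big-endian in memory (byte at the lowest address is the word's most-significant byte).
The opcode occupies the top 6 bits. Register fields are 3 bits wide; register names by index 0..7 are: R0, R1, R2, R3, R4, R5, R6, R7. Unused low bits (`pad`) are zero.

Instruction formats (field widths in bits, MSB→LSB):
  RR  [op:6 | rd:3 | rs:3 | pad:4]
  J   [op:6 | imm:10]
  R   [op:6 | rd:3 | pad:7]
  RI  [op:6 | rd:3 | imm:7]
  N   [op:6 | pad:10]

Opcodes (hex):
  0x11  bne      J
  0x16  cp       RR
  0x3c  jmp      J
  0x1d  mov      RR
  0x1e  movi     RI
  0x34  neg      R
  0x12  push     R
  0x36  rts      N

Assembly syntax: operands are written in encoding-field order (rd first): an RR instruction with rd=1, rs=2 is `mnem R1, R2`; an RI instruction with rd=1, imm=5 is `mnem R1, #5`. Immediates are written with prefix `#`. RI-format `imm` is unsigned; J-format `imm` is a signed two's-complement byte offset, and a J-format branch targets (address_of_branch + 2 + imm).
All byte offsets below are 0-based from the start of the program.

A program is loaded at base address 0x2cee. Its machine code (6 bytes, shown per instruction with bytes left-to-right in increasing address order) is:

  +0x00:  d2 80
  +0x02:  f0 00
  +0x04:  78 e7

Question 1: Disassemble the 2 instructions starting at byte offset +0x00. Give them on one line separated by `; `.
[00] d2 80 → 0xd280
  top 6b → 0x34 → neg [R]
  rd@[9:7]=0x5 ⇒ R5
[02] f0 00 → 0xf000
  top 6b → 0x3c → jmp [J]
  imm@[9:0]=0x0 ⇒ #0

neg R5; jmp #0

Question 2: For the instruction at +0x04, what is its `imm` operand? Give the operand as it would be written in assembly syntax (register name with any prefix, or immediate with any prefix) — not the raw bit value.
#103

+0x04: 78 e7 ⇒ word 0x78e7 (big)
  opcode bits[15:10]=0x1e: movi/RI
  rd@[9:7]=0x1 ⇒ R1
  imm@[6:0]=0x67 ⇒ #103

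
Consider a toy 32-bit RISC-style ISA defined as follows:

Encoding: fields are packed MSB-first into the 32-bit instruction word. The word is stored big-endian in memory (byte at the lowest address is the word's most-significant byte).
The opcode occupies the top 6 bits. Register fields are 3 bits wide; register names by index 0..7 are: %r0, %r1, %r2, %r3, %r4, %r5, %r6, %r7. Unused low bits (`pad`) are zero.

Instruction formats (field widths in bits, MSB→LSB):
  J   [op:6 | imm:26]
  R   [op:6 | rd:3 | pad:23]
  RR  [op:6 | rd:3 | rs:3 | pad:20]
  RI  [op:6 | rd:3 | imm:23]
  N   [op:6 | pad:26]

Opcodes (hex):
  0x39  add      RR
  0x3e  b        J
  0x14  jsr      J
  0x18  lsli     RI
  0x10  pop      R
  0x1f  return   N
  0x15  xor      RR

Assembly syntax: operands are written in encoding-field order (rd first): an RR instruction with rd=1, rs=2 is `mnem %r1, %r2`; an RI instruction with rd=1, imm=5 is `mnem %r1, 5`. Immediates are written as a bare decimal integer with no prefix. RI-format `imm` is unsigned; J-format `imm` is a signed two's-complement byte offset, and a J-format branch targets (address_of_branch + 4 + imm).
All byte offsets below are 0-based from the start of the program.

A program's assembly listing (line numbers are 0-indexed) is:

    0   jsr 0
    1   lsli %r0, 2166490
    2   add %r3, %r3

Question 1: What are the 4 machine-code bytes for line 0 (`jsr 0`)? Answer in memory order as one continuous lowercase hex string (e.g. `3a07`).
50000000

line 0 (jsr): pack op=0x14:6|imm=0:26 = 0x50000000; big→ 50 00 00 00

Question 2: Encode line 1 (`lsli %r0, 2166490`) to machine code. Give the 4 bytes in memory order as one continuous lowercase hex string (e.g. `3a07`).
1. lsli fields op=0x18:6|rd=0:3|imm=2166490:23 → word 60210edah → 60 21 0e da

60210eda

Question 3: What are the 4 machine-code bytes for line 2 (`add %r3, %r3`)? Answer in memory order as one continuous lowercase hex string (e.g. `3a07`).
e5b00000

2. add fields op=0x39:6|rd=3:3|rs=3:3|pad=0:20 → word e5b00000h → e5 b0 00 00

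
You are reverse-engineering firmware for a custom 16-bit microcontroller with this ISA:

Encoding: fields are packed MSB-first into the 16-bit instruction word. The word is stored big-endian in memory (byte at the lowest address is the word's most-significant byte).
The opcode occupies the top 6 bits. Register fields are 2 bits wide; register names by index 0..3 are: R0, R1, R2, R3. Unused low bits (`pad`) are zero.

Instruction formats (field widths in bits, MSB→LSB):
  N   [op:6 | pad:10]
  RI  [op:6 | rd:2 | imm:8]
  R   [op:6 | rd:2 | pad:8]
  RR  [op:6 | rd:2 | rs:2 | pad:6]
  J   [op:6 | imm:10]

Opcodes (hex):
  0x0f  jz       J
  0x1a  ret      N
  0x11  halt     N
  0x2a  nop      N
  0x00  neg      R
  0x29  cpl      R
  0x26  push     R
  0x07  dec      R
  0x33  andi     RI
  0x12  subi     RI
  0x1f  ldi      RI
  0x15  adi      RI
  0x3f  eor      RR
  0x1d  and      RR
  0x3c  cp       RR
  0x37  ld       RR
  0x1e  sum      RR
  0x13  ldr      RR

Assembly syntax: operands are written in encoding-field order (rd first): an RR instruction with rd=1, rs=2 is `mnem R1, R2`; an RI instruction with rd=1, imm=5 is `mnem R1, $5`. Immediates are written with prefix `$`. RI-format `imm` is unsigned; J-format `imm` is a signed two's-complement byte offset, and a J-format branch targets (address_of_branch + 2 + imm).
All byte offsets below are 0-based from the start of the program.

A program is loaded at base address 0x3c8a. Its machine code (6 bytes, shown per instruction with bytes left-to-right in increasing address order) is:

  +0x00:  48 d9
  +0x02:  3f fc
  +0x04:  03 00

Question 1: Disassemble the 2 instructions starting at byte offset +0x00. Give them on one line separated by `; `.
subi R0, $217; jz $-4

@+00  big-endian(48 d9) = 0x48d9
  top 6b → 0x12 → subi [RI]
  rd: (w>>8)&0x3=0x0 → R0
  imm: (w>>0)&0xff=0xd9 → $217
@+02  big-endian(3f fc) = 0x3ffc
  top 6b → 0xf → jz [J]
  imm: (w>>0)&0x3ff=0x3fc (s10→-4) → $-4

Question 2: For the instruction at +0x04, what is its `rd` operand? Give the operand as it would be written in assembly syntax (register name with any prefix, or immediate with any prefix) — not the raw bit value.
R3

+0x04: 03 00 ⇒ word 0x0300 (big)
  op=0x0300>>10=0x0 ⇒ neg (R)
  rd@[9:8]=0x3 ⇒ R3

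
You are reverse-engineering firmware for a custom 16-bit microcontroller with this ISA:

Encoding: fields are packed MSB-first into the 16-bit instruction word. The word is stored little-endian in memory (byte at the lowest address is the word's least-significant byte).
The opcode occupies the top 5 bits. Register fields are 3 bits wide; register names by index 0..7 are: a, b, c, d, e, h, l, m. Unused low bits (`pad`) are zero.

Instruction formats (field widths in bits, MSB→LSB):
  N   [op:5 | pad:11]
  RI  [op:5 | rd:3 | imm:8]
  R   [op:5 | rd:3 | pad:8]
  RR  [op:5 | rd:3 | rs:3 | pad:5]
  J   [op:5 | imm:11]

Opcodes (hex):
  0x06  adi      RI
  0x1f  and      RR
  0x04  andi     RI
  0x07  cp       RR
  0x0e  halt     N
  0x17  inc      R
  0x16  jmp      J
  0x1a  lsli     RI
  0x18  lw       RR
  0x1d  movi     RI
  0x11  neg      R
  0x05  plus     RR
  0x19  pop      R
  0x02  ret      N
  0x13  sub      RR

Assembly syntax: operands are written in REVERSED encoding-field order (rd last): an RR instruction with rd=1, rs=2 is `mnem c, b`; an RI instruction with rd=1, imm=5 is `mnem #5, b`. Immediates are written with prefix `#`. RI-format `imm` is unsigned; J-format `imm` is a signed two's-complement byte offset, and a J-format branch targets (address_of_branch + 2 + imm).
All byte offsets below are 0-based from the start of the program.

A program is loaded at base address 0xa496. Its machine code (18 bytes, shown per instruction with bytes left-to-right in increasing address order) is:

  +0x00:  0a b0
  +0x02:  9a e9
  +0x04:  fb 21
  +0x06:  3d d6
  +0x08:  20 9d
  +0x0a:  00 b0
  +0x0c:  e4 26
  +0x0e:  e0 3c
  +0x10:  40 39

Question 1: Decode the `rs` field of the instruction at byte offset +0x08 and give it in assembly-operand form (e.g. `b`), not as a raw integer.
@+08  little-endian(20 9d) = 0x9d20
  top 5b → 0x13 → sub [RR]
  [10:8] rd=5 = h
  [7:5] rs=1 = b

b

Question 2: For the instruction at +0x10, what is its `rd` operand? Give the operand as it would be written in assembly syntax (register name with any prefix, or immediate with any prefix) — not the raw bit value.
[10] 40 39 → 0x3940
  opcode bits[15:11]=0x7: cp/RR
  rd@[10:8]=0x1 ⇒ b
  rs@[7:5]=0x2 ⇒ c

b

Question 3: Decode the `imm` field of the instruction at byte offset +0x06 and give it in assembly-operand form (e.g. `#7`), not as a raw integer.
off 0x06: read 3d d6 as little → 0xd63d
  opcode bits[15:11]=0x1a: lsli/RI
  [10:8] rd=6 = l
  [7:0] imm=61 = #61

#61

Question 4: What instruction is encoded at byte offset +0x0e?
cp m, e

+0x0e: e0 3c ⇒ word 0x3ce0 (little)
  top 5b → 0x7 → cp [RR]
  rd: (w>>8)&0x7=0x4 → e
  rs: (w>>5)&0x7=0x7 → m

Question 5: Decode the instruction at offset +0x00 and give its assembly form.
jmp #10

off 0x00: read 0a b0 as little → 0xb00a
  op=0xb00a>>11=0x16 ⇒ jmp (J)
  [10:0] imm=10 = #10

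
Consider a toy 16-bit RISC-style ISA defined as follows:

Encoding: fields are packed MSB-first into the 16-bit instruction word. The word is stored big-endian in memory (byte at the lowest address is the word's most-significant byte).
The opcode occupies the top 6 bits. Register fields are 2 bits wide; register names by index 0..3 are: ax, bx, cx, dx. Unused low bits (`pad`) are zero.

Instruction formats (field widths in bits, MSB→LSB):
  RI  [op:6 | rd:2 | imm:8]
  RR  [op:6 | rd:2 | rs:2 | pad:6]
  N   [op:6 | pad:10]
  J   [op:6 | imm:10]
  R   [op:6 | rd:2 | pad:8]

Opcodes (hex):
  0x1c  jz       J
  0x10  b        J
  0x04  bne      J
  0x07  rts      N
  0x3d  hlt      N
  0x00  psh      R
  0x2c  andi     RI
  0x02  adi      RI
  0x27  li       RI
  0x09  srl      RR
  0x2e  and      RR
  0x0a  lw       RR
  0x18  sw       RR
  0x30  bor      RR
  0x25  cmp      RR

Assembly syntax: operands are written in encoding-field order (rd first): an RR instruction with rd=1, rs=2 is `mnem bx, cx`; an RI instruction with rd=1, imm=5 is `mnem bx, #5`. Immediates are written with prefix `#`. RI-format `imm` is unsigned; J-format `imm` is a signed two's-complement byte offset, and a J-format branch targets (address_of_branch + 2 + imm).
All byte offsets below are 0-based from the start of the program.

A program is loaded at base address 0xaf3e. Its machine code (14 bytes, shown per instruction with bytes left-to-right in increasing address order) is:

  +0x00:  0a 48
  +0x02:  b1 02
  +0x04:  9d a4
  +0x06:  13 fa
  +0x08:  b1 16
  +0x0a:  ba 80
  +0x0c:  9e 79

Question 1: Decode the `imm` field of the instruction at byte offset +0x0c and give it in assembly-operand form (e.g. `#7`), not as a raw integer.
+0x0c: 9e 79 ⇒ word 0x9e79 (big)
  opcode bits[15:10]=0x27: li/RI
  rd@[9:8]=0x2 ⇒ cx
  imm@[7:0]=0x79 ⇒ #121

#121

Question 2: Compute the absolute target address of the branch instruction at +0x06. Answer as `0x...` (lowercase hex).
off 0x06: read 13 fa as big → 0x13fa
  opcode bits[15:10]=0x4: bne/J
  [9:0] imm=1018 (s10→-6) = #-6
  target = base 0xaf3e + off 0x06 + 2 + imm -6 = 0xaf40

0xaf40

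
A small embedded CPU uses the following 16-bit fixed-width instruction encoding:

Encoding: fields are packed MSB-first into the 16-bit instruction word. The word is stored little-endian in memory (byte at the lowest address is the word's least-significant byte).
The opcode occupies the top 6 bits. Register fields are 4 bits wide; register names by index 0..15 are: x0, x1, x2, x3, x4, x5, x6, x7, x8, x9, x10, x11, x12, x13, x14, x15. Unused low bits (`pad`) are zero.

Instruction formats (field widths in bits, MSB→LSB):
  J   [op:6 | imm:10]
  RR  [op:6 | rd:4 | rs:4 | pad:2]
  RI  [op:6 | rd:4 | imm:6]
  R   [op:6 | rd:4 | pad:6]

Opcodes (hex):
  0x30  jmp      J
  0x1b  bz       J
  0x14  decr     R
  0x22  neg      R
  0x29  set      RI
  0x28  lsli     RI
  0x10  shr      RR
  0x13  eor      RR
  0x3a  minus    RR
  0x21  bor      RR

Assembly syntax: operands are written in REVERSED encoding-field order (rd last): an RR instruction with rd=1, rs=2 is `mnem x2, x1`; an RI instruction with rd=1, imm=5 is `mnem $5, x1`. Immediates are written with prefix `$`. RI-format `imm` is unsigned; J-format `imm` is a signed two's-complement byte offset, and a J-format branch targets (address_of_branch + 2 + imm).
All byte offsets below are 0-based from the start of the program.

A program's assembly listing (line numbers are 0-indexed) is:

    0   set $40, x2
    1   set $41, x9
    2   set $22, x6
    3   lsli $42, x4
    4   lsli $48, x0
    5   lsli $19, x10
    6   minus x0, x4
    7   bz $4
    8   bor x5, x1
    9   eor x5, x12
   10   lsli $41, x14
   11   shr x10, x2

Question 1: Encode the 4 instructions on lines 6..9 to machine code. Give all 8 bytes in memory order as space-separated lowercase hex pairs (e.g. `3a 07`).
00 e9 04 6c 54 84 14 4f

6. minus fields op=0x3a:6|rd=4:4|rs=0:4|pad=0:2 → word e900h → 00 e9
7. bz fields op=0x1b:6|imm=4:10 → word 6c04h → 04 6c
8. bor fields op=0x21:6|rd=1:4|rs=5:4|pad=0:2 → word 8454h → 54 84
9. eor fields op=0x13:6|rd=12:4|rs=5:4|pad=0:2 → word 4f14h → 14 4f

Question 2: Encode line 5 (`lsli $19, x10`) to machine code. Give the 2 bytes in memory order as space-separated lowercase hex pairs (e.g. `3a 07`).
93 a2

L5: lsli op=0x28:6|rd=10:4|imm=19:6 ⇒ 0xa293 ⇒ little 93 a2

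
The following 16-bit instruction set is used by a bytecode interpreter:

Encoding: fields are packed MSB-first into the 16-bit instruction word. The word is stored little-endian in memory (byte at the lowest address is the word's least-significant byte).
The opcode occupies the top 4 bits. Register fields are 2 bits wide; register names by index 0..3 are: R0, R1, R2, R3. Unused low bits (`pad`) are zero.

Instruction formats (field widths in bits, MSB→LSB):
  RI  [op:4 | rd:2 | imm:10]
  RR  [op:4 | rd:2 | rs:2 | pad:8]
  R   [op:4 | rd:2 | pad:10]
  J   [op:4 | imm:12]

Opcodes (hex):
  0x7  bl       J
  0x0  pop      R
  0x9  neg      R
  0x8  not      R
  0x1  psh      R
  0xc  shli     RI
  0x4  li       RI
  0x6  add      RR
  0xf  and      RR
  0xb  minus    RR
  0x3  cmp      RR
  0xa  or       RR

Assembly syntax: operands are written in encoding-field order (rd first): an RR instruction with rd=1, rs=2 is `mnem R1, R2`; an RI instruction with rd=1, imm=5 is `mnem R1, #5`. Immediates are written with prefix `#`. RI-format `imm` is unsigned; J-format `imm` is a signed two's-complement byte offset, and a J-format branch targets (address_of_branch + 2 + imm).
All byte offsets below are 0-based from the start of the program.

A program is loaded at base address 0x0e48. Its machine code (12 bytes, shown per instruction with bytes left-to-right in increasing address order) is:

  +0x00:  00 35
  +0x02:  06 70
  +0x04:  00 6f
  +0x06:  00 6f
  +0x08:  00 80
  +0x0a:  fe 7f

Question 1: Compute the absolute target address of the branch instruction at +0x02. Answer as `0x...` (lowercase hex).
@+02  little-endian(06 70) = 0x7006
  top 4b → 0x7 → bl [J]
  [11:0] imm=6 = #6
  target = base 0x0e48 + off 0x02 + 2 + imm 6 = 0x0e52

0x0e52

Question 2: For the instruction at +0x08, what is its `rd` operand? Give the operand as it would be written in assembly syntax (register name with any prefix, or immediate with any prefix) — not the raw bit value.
[08] 00 80 → 0x8000
  top 4b → 0x8 → not [R]
  rd: (w>>10)&0x3=0x0 → R0

R0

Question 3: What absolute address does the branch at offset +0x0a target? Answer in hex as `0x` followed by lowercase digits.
0x0e52

+0x0a: fe 7f ⇒ word 0x7ffe (little)
  top 4b → 0x7 → bl [J]
  imm@[11:0]=0xffe (s12→-2) ⇒ #-2
  target = base 0x0e48 + off 0x0a + 2 + imm -2 = 0x0e52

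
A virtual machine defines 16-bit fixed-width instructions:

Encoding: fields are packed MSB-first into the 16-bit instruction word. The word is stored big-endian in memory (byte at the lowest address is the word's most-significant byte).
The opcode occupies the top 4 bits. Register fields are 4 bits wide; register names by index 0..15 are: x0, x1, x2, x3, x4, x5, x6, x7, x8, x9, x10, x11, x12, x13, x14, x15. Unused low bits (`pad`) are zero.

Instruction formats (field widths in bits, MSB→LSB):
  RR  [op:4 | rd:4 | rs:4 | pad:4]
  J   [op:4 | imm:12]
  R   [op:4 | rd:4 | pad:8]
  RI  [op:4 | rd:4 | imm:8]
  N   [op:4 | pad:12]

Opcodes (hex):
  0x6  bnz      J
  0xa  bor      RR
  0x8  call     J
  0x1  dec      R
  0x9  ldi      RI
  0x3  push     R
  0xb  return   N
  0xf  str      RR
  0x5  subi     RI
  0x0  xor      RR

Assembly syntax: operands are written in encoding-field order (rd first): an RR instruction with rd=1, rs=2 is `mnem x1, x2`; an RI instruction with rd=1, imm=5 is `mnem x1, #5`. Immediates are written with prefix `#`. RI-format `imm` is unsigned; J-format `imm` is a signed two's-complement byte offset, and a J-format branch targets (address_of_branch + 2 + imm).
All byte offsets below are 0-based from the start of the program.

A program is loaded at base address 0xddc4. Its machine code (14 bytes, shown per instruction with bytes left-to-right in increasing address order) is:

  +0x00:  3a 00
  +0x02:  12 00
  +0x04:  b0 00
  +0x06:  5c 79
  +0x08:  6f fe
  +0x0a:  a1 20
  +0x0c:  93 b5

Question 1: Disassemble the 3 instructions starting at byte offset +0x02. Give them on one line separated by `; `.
dec x2; return; subi x12, #121

[02] 12 00 → 0x1200
  opcode bits[15:12]=0x1: dec/R
  rd@[11:8]=0x2 ⇒ x2
[04] b0 00 → 0xb000
  opcode bits[15:12]=0xb: return/N
[06] 5c 79 → 0x5c79
  opcode bits[15:12]=0x5: subi/RI
  rd@[11:8]=0xc ⇒ x12
  imm@[7:0]=0x79 ⇒ #121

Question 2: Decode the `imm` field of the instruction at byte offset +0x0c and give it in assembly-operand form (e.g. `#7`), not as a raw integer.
#181

off 0x0c: read 93 b5 as big → 0x93b5
  op=0x93b5>>12=0x9 ⇒ ldi (RI)
  rd@[11:8]=0x3 ⇒ x3
  imm@[7:0]=0xb5 ⇒ #181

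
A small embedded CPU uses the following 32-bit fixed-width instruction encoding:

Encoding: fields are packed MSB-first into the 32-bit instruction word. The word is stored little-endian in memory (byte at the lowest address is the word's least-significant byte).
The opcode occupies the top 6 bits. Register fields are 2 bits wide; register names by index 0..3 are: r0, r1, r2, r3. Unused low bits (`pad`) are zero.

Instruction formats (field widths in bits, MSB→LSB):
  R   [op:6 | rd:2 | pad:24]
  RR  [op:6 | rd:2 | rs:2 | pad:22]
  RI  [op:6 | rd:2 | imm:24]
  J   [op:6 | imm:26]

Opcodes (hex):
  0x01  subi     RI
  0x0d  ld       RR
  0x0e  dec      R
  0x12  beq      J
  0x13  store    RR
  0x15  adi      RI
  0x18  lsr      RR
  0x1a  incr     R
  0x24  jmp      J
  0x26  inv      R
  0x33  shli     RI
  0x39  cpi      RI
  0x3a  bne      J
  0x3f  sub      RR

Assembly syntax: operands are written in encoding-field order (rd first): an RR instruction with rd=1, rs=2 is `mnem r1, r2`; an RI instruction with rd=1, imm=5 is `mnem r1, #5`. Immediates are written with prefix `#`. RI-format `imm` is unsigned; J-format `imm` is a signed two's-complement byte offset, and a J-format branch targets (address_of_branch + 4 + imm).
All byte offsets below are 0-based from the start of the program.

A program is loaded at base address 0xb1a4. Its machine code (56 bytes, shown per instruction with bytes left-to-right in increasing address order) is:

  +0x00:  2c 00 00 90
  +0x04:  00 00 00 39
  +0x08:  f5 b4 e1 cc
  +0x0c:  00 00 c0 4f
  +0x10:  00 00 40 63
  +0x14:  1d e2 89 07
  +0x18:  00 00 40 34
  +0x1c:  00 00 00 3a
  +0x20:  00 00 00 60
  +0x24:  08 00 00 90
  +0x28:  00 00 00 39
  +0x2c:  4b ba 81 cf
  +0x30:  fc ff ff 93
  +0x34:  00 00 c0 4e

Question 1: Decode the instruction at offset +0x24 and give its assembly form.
jmp #8

off 0x24: read 08 00 00 90 as little → 0x90000008
  top 6b → 0x24 → jmp [J]
  imm: (w>>0)&0x3ffffff=0x8 → #8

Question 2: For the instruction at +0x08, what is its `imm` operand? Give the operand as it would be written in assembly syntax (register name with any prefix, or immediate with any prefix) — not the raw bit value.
@+08  little-endian(f5 b4 e1 cc) = 0xcce1b4f5
  op=0xcce1b4f5>>26=0x33 ⇒ shli (RI)
  rd: (w>>24)&0x3=0x0 → r0
  imm: (w>>0)&0xffffff=0xe1b4f5 → #14791925

#14791925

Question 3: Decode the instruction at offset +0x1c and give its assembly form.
dec r2

+0x1c: 00 00 00 3a ⇒ word 0x3a000000 (little)
  top 6b → 0xe → dec [R]
  [25:24] rd=2 = r2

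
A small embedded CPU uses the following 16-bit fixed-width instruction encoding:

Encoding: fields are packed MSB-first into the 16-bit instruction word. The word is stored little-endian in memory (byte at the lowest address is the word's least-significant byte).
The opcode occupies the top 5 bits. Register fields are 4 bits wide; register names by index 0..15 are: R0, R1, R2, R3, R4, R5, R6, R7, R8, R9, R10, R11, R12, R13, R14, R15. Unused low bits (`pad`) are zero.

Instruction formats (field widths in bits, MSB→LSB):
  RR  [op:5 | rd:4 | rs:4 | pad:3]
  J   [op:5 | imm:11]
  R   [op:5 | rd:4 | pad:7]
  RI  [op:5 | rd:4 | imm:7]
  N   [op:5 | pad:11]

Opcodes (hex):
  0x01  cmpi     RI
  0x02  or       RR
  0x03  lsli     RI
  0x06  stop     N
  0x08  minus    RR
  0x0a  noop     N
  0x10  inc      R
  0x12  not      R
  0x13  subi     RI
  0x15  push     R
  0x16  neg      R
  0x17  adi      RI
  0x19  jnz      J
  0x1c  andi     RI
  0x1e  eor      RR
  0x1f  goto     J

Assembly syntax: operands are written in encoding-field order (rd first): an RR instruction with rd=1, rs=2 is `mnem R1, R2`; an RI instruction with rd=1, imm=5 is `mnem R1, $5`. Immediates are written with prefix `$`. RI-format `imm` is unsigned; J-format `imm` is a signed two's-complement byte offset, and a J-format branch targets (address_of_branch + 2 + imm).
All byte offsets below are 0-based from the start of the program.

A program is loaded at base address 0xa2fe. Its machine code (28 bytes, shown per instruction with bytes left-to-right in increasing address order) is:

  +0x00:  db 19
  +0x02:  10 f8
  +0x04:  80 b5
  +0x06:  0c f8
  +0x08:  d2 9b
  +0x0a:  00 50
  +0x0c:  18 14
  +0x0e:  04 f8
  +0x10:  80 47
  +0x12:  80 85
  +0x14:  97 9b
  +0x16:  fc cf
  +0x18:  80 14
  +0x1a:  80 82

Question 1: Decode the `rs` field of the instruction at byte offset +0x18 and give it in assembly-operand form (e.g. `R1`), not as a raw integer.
R0

@+18  little-endian(80 14) = 0x1480
  opcode bits[15:11]=0x2: or/RR
  rd@[10:7]=0x9 ⇒ R9
  rs@[6:3]=0x0 ⇒ R0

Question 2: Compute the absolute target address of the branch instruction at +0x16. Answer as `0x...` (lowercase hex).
@+16  little-endian(fc cf) = 0xcffc
  opcode bits[15:11]=0x19: jnz/J
  imm: (w>>0)&0x7ff=0x7fc (s11→-4) → $-4
  target = base 0xa2fe + off 0x16 + 2 + imm -4 = 0xa312

0xa312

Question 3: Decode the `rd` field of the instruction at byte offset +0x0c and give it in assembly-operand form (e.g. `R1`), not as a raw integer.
R8

off 0x0c: read 18 14 as little → 0x1418
  opcode bits[15:11]=0x2: or/RR
  rd@[10:7]=0x8 ⇒ R8
  rs@[6:3]=0x3 ⇒ R3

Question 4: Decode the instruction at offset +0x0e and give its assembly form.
goto $4

@+0e  little-endian(04 f8) = 0xf804
  op=0xf804>>11=0x1f ⇒ goto (J)
  [10:0] imm=4 = $4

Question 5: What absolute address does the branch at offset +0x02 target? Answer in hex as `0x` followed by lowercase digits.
@+02  little-endian(10 f8) = 0xf810
  op=0xf810>>11=0x1f ⇒ goto (J)
  imm: (w>>0)&0x7ff=0x10 → $16
  target = base 0xa2fe + off 0x02 + 2 + imm 16 = 0xa312

0xa312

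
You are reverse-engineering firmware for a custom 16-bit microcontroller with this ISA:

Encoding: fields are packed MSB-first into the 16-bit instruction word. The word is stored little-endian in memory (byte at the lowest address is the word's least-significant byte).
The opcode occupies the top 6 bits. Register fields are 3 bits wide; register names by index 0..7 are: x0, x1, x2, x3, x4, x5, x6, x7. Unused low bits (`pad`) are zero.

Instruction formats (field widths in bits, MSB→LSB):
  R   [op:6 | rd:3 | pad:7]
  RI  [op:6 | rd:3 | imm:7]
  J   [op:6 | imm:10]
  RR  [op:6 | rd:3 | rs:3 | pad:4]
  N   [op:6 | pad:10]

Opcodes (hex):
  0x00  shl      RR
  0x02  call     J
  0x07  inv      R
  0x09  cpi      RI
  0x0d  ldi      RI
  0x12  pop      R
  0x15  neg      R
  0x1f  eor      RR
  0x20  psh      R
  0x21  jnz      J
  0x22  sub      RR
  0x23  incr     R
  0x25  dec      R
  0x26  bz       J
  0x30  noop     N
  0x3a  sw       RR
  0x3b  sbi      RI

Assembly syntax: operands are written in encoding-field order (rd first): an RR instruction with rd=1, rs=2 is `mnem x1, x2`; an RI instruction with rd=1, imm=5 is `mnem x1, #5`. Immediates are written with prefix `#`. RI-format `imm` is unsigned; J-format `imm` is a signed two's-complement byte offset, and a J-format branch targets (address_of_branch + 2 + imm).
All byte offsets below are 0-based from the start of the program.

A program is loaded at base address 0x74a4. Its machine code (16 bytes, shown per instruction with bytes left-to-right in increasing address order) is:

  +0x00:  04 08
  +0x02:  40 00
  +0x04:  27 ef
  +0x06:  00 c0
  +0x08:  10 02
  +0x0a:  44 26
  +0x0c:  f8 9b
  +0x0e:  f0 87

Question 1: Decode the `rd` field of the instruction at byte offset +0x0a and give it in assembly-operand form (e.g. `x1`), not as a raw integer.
[0a] 44 26 → 0x2644
  opcode bits[15:10]=0x9: cpi/RI
  rd: (w>>7)&0x7=0x4 → x4
  imm: (w>>0)&0x7f=0x44 → #68

x4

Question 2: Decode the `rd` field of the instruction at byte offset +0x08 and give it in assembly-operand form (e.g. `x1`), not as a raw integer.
x4

[08] 10 02 → 0x0210
  top 6b → 0x0 → shl [RR]
  rd@[9:7]=0x4 ⇒ x4
  rs@[6:4]=0x1 ⇒ x1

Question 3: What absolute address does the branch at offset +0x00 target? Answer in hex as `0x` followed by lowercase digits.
0x74aa

@+00  little-endian(04 08) = 0x0804
  opcode bits[15:10]=0x2: call/J
  imm: (w>>0)&0x3ff=0x4 → #4
  target = base 0x74a4 + off 0x00 + 2 + imm 4 = 0x74aa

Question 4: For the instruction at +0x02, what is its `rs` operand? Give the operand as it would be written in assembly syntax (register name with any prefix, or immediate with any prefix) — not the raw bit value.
x4

off 0x02: read 40 00 as little → 0x0040
  opcode bits[15:10]=0x0: shl/RR
  rd: (w>>7)&0x7=0x0 → x0
  rs: (w>>4)&0x7=0x4 → x4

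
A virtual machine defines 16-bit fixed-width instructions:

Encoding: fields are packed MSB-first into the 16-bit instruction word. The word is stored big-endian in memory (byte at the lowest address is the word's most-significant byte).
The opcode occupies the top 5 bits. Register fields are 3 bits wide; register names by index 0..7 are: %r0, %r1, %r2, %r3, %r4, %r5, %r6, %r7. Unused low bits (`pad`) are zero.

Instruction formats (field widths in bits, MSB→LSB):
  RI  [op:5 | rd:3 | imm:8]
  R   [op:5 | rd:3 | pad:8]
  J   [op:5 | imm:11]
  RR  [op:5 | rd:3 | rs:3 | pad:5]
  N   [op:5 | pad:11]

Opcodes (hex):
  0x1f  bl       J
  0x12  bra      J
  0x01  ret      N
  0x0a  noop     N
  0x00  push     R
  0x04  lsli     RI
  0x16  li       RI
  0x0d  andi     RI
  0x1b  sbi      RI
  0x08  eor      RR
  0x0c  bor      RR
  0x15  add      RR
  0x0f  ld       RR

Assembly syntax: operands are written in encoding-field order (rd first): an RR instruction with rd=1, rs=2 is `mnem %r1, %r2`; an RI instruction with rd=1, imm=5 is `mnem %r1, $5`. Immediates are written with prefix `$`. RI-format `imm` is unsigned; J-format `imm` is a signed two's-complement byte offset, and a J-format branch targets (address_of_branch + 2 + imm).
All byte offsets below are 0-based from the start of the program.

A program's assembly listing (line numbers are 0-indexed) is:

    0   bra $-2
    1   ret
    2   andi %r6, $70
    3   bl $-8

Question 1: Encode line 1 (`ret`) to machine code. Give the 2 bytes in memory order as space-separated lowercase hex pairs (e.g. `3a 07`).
08 00

line 1 (ret): pack op=0x1:5|pad=0:11 = 0x0800; big→ 08 00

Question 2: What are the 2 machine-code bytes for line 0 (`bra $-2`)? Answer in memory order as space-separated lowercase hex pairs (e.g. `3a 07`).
97 fe

L0: bra op=0x12:5|imm=-2:11 ⇒ 0x97fe ⇒ big 97 fe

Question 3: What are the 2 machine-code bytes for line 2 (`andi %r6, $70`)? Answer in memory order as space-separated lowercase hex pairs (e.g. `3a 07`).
L2: andi op=0xd:5|rd=6:3|imm=70:8 ⇒ 0x6e46 ⇒ big 6e 46

6e 46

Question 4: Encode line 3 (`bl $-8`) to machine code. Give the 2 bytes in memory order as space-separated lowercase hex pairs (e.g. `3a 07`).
ff f8

line 3 (bl): pack op=0x1f:5|imm=-8:11 = 0xfff8; big→ ff f8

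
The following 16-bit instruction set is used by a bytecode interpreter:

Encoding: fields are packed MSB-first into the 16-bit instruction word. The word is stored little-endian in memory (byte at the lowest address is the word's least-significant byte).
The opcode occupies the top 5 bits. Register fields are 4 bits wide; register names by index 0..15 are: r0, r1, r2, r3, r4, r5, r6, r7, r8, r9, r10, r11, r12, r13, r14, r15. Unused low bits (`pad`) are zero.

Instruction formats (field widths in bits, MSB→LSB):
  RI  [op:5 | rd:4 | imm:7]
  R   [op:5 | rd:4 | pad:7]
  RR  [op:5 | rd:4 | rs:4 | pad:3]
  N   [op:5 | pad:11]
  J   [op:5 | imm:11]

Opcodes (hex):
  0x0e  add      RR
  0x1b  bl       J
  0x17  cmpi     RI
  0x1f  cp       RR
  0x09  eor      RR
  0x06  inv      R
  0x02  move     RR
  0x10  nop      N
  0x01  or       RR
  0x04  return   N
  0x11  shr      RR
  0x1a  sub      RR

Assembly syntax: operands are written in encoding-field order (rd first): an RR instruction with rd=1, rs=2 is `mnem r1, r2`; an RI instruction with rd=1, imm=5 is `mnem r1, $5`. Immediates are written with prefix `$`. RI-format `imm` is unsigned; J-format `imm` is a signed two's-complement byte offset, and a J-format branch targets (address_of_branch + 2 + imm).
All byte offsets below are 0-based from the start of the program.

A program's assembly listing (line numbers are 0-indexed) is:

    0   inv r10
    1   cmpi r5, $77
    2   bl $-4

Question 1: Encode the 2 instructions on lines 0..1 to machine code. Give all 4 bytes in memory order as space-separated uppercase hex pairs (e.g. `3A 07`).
00 35 CD BA

line 0 (inv): pack op=0x6:5|rd=10:4|pad=0:7 = 0x3500; little→ 00 35
line 1 (cmpi): pack op=0x17:5|rd=5:4|imm=77:7 = 0xbacd; little→ cd ba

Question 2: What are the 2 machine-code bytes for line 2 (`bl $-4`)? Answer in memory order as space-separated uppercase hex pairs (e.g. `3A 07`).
2. bl fields op=0x1b:5|imm=-4:11 → word dffch → fc df

FC DF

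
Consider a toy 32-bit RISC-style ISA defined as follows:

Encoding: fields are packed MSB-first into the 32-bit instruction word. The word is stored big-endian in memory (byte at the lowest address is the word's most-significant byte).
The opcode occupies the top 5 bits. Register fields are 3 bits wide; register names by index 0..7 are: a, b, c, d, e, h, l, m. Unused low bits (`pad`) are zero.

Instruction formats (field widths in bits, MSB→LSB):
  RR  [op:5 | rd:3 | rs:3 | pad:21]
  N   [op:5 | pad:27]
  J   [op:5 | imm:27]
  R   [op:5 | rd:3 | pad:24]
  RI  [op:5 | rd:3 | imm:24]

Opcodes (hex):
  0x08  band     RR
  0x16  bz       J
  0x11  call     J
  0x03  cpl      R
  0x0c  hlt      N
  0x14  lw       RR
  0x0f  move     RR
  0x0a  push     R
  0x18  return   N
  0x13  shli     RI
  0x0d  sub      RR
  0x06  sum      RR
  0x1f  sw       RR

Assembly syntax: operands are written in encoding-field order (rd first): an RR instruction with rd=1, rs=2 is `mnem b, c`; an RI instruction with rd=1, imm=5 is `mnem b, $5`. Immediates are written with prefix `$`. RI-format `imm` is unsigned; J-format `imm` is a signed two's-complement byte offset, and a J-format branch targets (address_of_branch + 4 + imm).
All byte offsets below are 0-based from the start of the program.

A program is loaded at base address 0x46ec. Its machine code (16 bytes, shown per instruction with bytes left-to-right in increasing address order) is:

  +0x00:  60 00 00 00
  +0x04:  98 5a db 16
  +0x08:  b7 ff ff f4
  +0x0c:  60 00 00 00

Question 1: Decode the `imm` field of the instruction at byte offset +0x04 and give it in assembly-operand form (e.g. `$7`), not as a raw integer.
$5954326

@+04  big-endian(98 5a db 16) = 0x985adb16
  op=0x985adb16>>27=0x13 ⇒ shli (RI)
  rd: (w>>24)&0x7=0x0 → a
  imm: (w>>0)&0xffffff=0x5adb16 → $5954326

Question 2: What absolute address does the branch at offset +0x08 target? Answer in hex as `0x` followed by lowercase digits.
off 0x08: read b7 ff ff f4 as big → 0xb7fffff4
  op=0xb7fffff4>>27=0x16 ⇒ bz (J)
  [26:0] imm=134217716 (s27→-12) = $-12
  target = base 0x46ec + off 0x08 + 4 + imm -12 = 0x46ec

0x46ec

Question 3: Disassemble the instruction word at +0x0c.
@+0c  big-endian(60 00 00 00) = 0x60000000
  top 5b → 0xc → hlt [N]

hlt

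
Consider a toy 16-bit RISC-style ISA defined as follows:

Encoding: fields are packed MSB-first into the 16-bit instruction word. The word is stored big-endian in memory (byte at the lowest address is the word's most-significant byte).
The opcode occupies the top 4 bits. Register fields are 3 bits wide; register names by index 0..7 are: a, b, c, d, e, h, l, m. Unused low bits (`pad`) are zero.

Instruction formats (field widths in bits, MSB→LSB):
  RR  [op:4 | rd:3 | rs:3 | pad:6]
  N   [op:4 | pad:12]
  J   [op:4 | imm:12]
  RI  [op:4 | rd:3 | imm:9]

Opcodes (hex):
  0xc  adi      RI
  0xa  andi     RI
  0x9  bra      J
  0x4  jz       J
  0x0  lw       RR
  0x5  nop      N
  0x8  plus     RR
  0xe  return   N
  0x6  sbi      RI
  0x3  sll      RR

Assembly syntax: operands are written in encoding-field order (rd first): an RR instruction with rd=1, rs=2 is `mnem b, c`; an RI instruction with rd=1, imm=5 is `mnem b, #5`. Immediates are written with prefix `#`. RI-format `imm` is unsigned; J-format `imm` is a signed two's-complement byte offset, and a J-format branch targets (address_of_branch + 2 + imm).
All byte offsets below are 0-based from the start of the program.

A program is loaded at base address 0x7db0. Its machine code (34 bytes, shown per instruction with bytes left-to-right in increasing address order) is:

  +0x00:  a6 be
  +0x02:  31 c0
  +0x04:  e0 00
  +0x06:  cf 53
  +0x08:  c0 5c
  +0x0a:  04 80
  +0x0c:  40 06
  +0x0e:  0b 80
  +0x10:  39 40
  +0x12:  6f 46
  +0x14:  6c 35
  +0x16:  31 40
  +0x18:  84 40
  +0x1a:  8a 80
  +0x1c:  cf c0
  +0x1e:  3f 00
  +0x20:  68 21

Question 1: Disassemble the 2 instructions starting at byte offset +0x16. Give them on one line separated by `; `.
off 0x16: read 31 40 as big → 0x3140
  op=0x3140>>12=0x3 ⇒ sll (RR)
  [11:9] rd=0 = a
  [8:6] rs=5 = h
off 0x18: read 84 40 as big → 0x8440
  op=0x8440>>12=0x8 ⇒ plus (RR)
  [11:9] rd=2 = c
  [8:6] rs=1 = b

sll a, h; plus c, b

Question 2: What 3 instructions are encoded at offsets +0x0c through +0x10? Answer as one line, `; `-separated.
jz #6; lw h, l; sll e, h

off 0x0c: read 40 06 as big → 0x4006
  top 4b → 0x4 → jz [J]
  imm: (w>>0)&0xfff=0x6 → #6
off 0x0e: read 0b 80 as big → 0x0b80
  top 4b → 0x0 → lw [RR]
  rd: (w>>9)&0x7=0x5 → h
  rs: (w>>6)&0x7=0x6 → l
off 0x10: read 39 40 as big → 0x3940
  top 4b → 0x3 → sll [RR]
  rd: (w>>9)&0x7=0x4 → e
  rs: (w>>6)&0x7=0x5 → h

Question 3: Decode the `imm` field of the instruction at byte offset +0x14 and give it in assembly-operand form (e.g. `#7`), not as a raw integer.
[14] 6c 35 → 0x6c35
  opcode bits[15:12]=0x6: sbi/RI
  rd@[11:9]=0x6 ⇒ l
  imm@[8:0]=0x35 ⇒ #53

#53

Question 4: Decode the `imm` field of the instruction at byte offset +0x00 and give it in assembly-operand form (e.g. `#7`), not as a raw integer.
#190

[00] a6 be → 0xa6be
  op=0xa6be>>12=0xa ⇒ andi (RI)
  rd: (w>>9)&0x7=0x3 → d
  imm: (w>>0)&0x1ff=0xbe → #190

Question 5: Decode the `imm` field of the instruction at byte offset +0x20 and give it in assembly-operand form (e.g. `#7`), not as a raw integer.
@+20  big-endian(68 21) = 0x6821
  top 4b → 0x6 → sbi [RI]
  rd@[11:9]=0x4 ⇒ e
  imm@[8:0]=0x21 ⇒ #33

#33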